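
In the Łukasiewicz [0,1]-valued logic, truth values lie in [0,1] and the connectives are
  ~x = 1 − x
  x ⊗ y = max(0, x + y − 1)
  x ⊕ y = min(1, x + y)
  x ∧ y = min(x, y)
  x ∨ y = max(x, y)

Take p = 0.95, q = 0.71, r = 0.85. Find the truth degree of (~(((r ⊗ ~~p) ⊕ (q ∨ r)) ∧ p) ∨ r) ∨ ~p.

~p = 1 − 0.95 = 0.05
~~p = 1 − 0.05 = 0.95
r ⊗ ~~p = max(0, 0.85 + 0.95 − 1) = max(0, 0.80) = 0.80
q ∨ r = max(0.71, 0.85) = 0.85
(r ⊗ ~~p) ⊕ (q ∨ r) = min(1, 0.80 + 0.85) = min(1, 1.65) = 1.00
((r ⊗ ~~p) ⊕ (q ∨ r)) ∧ p = min(1.00, 0.95) = 0.95
~(((r ⊗ ~~p) ⊕ (q ∨ r)) ∧ p) = 1 − 0.95 = 0.05
~(((r ⊗ ~~p) ⊕ (q ∨ r)) ∧ p) ∨ r = max(0.05, 0.85) = 0.85
(~(((r ⊗ ~~p) ⊕ (q ∨ r)) ∧ p) ∨ r) ∨ ~p = max(0.85, 0.05) = 0.85

0.85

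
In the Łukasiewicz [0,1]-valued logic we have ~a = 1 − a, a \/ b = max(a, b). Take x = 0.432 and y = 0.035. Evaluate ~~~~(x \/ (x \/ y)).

x \/ y = max(0.432, 0.035) = 0.432
x \/ (x \/ y) = max(0.432, 0.432) = 0.432
~(x \/ (x \/ y)) = 1 − 0.432 = 0.568
~~(x \/ (x \/ y)) = 1 − 0.568 = 0.432
~~~(x \/ (x \/ y)) = 1 − 0.432 = 0.568
~~~~(x \/ (x \/ y)) = 1 − 0.568 = 0.432

0.432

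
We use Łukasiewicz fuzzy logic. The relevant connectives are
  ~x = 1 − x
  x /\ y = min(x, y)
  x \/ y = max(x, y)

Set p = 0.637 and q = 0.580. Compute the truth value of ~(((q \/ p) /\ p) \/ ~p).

0.363

q \/ p = max(0.580, 0.637) = 0.637
(q \/ p) /\ p = min(0.637, 0.637) = 0.637
~p = 1 − 0.637 = 0.363
((q \/ p) /\ p) \/ ~p = max(0.637, 0.363) = 0.637
~(((q \/ p) /\ p) \/ ~p) = 1 − 0.637 = 0.363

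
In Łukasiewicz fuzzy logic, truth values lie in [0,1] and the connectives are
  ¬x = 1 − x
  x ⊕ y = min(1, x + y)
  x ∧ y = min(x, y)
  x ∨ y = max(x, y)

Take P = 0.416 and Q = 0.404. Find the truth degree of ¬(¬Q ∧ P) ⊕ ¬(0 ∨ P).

1.000

¬Q = 1 − 0.404 = 0.596
¬Q ∧ P = min(0.596, 0.416) = 0.416
¬(¬Q ∧ P) = 1 − 0.416 = 0.584
0 ∨ P = max(0.000, 0.416) = 0.416
¬(0 ∨ P) = 1 − 0.416 = 0.584
¬(¬Q ∧ P) ⊕ ¬(0 ∨ P) = min(1, 0.584 + 0.584) = min(1, 1.168) = 1.000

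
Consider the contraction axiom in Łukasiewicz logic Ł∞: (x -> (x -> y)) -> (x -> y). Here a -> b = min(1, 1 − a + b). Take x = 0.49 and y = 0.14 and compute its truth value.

x -> y = min(1, 1 − 0.49 + 0.14) = min(1, 0.65) = 0.65
x -> (x -> y) = min(1, 1 − 0.49 + 0.65) = min(1, 1.16) = 1.00
(x -> (x -> y)) -> (x -> y) = min(1, 1 − 1.00 + 0.65) = min(1, 0.65) = 0.65
(The value 0.65 < 1 shows this instance is not satisfied; fails in Ł∞ (the t-norm is not idempotent).)

0.65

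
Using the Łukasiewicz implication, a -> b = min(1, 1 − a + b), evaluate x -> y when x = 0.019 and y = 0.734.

x -> y = min(1, 1 − 0.019 + 0.734) = min(1, 1.715) = 1.000
For comparison, the Gödel implication (1 if a ≤ b else b) would give 1.000.

1.000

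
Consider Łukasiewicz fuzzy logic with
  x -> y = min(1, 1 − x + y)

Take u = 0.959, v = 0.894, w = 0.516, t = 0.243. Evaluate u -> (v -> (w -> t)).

w -> t = min(1, 1 − 0.516 + 0.243) = min(1, 0.727) = 0.727
v -> (w -> t) = min(1, 1 − 0.894 + 0.727) = min(1, 0.833) = 0.833
u -> (v -> (w -> t)) = min(1, 1 − 0.959 + 0.833) = min(1, 0.874) = 0.874

0.874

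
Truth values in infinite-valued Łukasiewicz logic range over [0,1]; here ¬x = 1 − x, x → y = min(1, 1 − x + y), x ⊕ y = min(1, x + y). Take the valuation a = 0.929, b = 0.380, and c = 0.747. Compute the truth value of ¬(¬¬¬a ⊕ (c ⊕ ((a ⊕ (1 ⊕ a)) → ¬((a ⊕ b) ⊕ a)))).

¬a = 1 − 0.929 = 0.071
¬¬a = 1 − 0.071 = 0.929
¬¬¬a = 1 − 0.929 = 0.071
1 ⊕ a = min(1, 1.000 + 0.929) = min(1, 1.929) = 1.000
a ⊕ (1 ⊕ a) = min(1, 0.929 + 1.000) = min(1, 1.929) = 1.000
a ⊕ b = min(1, 0.929 + 0.380) = min(1, 1.309) = 1.000
(a ⊕ b) ⊕ a = min(1, 1.000 + 0.929) = min(1, 1.929) = 1.000
¬((a ⊕ b) ⊕ a) = 1 − 1.000 = 0.000
(a ⊕ (1 ⊕ a)) → ¬((a ⊕ b) ⊕ a) = min(1, 1 − 1.000 + 0.000) = min(1, 0.000) = 0.000
c ⊕ ((a ⊕ (1 ⊕ a)) → ¬((a ⊕ b) ⊕ a)) = min(1, 0.747 + 0.000) = min(1, 0.747) = 0.747
¬¬¬a ⊕ (c ⊕ ((a ⊕ (1 ⊕ a)) → ¬((a ⊕ b) ⊕ a))) = min(1, 0.071 + 0.747) = min(1, 0.818) = 0.818
¬(¬¬¬a ⊕ (c ⊕ ((a ⊕ (1 ⊕ a)) → ¬((a ⊕ b) ⊕ a)))) = 1 − 0.818 = 0.182

0.182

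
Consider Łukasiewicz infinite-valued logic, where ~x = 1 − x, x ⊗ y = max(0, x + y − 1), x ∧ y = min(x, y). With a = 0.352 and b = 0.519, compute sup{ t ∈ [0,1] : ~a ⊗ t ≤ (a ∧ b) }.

~a = 1 − 0.352 = 0.648
So the left factor is ~a = 0.648.
a ∧ b = min(0.352, 0.519) = 0.352
So the right-hand bound is a ∧ b = 0.352.
The residuum of the Łukasiewicz t-norm gives the supremum: min(1, 1 − 0.648 + 0.352).
1 − 0.648 + 0.352 = 0.704, so t = min(1, 0.704) = 0.704.
Check: 0.648 ⊗ 0.704 = max(0, 0.352) = 0.352 ≤ 0.352.

0.704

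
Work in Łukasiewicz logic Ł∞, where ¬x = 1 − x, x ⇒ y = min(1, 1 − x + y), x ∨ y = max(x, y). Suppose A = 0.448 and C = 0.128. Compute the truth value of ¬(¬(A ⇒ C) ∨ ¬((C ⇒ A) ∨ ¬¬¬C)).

0.680

A ⇒ C = min(1, 1 − 0.448 + 0.128) = min(1, 0.680) = 0.680
¬(A ⇒ C) = 1 − 0.680 = 0.320
C ⇒ A = min(1, 1 − 0.128 + 0.448) = min(1, 1.320) = 1.000
¬C = 1 − 0.128 = 0.872
¬¬C = 1 − 0.872 = 0.128
¬¬¬C = 1 − 0.128 = 0.872
(C ⇒ A) ∨ ¬¬¬C = max(1.000, 0.872) = 1.000
¬((C ⇒ A) ∨ ¬¬¬C) = 1 − 1.000 = 0.000
¬(A ⇒ C) ∨ ¬((C ⇒ A) ∨ ¬¬¬C) = max(0.320, 0.000) = 0.320
¬(¬(A ⇒ C) ∨ ¬((C ⇒ A) ∨ ¬¬¬C)) = 1 − 0.320 = 0.680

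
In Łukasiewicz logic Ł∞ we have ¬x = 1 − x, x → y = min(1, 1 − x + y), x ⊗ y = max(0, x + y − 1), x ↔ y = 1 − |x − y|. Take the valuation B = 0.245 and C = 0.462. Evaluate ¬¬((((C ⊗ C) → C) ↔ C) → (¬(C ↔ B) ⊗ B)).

C ⊗ C = max(0, 0.462 + 0.462 − 1) = max(0, -0.076) = 0.000
(C ⊗ C) → C = min(1, 1 − 0.000 + 0.462) = min(1, 1.462) = 1.000
((C ⊗ C) → C) ↔ C = 1 − |1.000 − 0.462| = 1 − 0.538 = 0.462
C ↔ B = 1 − |0.462 − 0.245| = 1 − 0.217 = 0.783
¬(C ↔ B) = 1 − 0.783 = 0.217
¬(C ↔ B) ⊗ B = max(0, 0.217 + 0.245 − 1) = max(0, -0.538) = 0.000
(((C ⊗ C) → C) ↔ C) → (¬(C ↔ B) ⊗ B) = min(1, 1 − 0.462 + 0.000) = min(1, 0.538) = 0.538
¬((((C ⊗ C) → C) ↔ C) → (¬(C ↔ B) ⊗ B)) = 1 − 0.538 = 0.462
¬¬((((C ⊗ C) → C) ↔ C) → (¬(C ↔ B) ⊗ B)) = 1 − 0.462 = 0.538

0.538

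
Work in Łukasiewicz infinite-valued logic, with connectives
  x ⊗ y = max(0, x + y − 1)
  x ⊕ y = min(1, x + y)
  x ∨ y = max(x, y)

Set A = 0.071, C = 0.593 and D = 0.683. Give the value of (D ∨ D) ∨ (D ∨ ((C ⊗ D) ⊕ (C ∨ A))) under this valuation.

D ∨ D = max(0.683, 0.683) = 0.683
C ⊗ D = max(0, 0.593 + 0.683 − 1) = max(0, 0.276) = 0.276
C ∨ A = max(0.593, 0.071) = 0.593
(C ⊗ D) ⊕ (C ∨ A) = min(1, 0.276 + 0.593) = min(1, 0.869) = 0.869
D ∨ ((C ⊗ D) ⊕ (C ∨ A)) = max(0.683, 0.869) = 0.869
(D ∨ D) ∨ (D ∨ ((C ⊗ D) ⊕ (C ∨ A))) = max(0.683, 0.869) = 0.869

0.869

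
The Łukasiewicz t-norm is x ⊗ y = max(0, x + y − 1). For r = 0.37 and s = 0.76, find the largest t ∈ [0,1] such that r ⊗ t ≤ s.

1.00

The residuum of the Łukasiewicz t-norm gives the supremum: min(1, 1 − 0.37 + 0.76).
1 − 0.37 + 0.76 = 1.39, so t = min(1, 1.39) = 1.00.
Check: 0.37 ⊗ 1.00 = max(0, 0.37) = 0.37 ≤ 0.76.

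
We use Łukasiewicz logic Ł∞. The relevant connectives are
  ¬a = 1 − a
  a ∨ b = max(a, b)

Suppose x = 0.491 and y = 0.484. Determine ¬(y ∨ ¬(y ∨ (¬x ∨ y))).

¬x = 1 − 0.491 = 0.509
¬x ∨ y = max(0.509, 0.484) = 0.509
y ∨ (¬x ∨ y) = max(0.484, 0.509) = 0.509
¬(y ∨ (¬x ∨ y)) = 1 − 0.509 = 0.491
y ∨ ¬(y ∨ (¬x ∨ y)) = max(0.484, 0.491) = 0.491
¬(y ∨ ¬(y ∨ (¬x ∨ y))) = 1 − 0.491 = 0.509

0.509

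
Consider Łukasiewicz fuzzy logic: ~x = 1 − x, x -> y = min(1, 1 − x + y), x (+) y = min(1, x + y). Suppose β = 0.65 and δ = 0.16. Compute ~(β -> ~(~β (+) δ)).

~β = 1 − 0.65 = 0.35
~β (+) δ = min(1, 0.35 + 0.16) = min(1, 0.51) = 0.51
~(~β (+) δ) = 1 − 0.51 = 0.49
β -> ~(~β (+) δ) = min(1, 1 − 0.65 + 0.49) = min(1, 0.84) = 0.84
~(β -> ~(~β (+) δ)) = 1 − 0.84 = 0.16

0.16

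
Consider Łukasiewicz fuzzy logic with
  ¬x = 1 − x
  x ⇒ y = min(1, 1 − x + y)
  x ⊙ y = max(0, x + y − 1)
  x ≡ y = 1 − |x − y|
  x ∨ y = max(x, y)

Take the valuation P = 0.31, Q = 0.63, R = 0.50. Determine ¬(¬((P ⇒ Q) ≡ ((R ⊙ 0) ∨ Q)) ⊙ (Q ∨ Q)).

P ⇒ Q = min(1, 1 − 0.31 + 0.63) = min(1, 1.32) = 1.00
R ⊙ 0 = max(0, 0.50 + 0.00 − 1) = max(0, -0.50) = 0.00
(R ⊙ 0) ∨ Q = max(0.00, 0.63) = 0.63
(P ⇒ Q) ≡ ((R ⊙ 0) ∨ Q) = 1 − |1.00 − 0.63| = 1 − 0.37 = 0.63
¬((P ⇒ Q) ≡ ((R ⊙ 0) ∨ Q)) = 1 − 0.63 = 0.37
Q ∨ Q = max(0.63, 0.63) = 0.63
¬((P ⇒ Q) ≡ ((R ⊙ 0) ∨ Q)) ⊙ (Q ∨ Q) = max(0, 0.37 + 0.63 − 1) = max(0, 0.00) = 0.00
¬(¬((P ⇒ Q) ≡ ((R ⊙ 0) ∨ Q)) ⊙ (Q ∨ Q)) = 1 − 0.00 = 1.00

1.00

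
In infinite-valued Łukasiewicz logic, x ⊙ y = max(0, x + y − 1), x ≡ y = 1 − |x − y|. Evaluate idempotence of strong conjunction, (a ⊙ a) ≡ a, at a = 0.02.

0.98

a ⊙ a = max(0, 0.02 + 0.02 − 1) = max(0, -0.96) = 0.00
(a ⊙ a) ≡ a = 1 − |0.00 − 0.02| = 1 − 0.02 = 0.98
(The value 0.98 < 1 shows this instance is not satisfied; fails in Ł∞ since a ⊗ a = max(0, 2a−1) ≠ a in general.)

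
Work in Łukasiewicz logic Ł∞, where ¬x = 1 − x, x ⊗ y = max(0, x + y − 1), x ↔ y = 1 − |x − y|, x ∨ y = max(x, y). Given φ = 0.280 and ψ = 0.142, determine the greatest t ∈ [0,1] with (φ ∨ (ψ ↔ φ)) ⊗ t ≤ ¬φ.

ψ ↔ φ = 1 − |0.142 − 0.280| = 1 − 0.138 = 0.862
φ ∨ (ψ ↔ φ) = max(0.280, 0.862) = 0.862
So the left factor is φ ∨ (ψ ↔ φ) = 0.862.
¬φ = 1 − 0.280 = 0.720
So the right-hand bound is ¬φ = 0.720.
The residuum of the Łukasiewicz t-norm gives the supremum: min(1, 1 − 0.862 + 0.720).
1 − 0.862 + 0.720 = 0.858, so t = min(1, 0.858) = 0.858.
Check: 0.862 ⊗ 0.858 = max(0, 0.720) = 0.720 ≤ 0.720.

0.858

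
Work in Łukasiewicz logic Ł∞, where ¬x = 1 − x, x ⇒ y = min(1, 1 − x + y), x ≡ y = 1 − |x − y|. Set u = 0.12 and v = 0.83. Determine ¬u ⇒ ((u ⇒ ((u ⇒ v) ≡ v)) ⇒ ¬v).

0.29

¬u = 1 − 0.12 = 0.88
u ⇒ v = min(1, 1 − 0.12 + 0.83) = min(1, 1.71) = 1.00
(u ⇒ v) ≡ v = 1 − |1.00 − 0.83| = 1 − 0.17 = 0.83
u ⇒ ((u ⇒ v) ≡ v) = min(1, 1 − 0.12 + 0.83) = min(1, 1.71) = 1.00
¬v = 1 − 0.83 = 0.17
(u ⇒ ((u ⇒ v) ≡ v)) ⇒ ¬v = min(1, 1 − 1.00 + 0.17) = min(1, 0.17) = 0.17
¬u ⇒ ((u ⇒ ((u ⇒ v) ≡ v)) ⇒ ¬v) = min(1, 1 − 0.88 + 0.17) = min(1, 0.29) = 0.29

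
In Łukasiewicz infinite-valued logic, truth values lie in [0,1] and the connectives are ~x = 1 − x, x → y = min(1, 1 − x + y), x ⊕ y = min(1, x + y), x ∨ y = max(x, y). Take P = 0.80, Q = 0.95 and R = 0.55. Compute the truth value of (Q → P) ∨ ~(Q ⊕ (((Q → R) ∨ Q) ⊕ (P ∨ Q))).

Q → P = min(1, 1 − 0.95 + 0.80) = min(1, 0.85) = 0.85
Q → R = min(1, 1 − 0.95 + 0.55) = min(1, 0.60) = 0.60
(Q → R) ∨ Q = max(0.60, 0.95) = 0.95
P ∨ Q = max(0.80, 0.95) = 0.95
((Q → R) ∨ Q) ⊕ (P ∨ Q) = min(1, 0.95 + 0.95) = min(1, 1.90) = 1.00
Q ⊕ (((Q → R) ∨ Q) ⊕ (P ∨ Q)) = min(1, 0.95 + 1.00) = min(1, 1.95) = 1.00
~(Q ⊕ (((Q → R) ∨ Q) ⊕ (P ∨ Q))) = 1 − 1.00 = 0.00
(Q → P) ∨ ~(Q ⊕ (((Q → R) ∨ Q) ⊕ (P ∨ Q))) = max(0.85, 0.00) = 0.85

0.85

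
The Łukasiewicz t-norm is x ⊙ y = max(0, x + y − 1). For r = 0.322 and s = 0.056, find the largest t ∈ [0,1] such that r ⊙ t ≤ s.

0.734

The residuum of the Łukasiewicz t-norm gives the supremum: min(1, 1 − 0.322 + 0.056).
1 − 0.322 + 0.056 = 0.734, so t = min(1, 0.734) = 0.734.
Check: 0.322 ⊙ 0.734 = max(0, 0.056) = 0.056 ≤ 0.056.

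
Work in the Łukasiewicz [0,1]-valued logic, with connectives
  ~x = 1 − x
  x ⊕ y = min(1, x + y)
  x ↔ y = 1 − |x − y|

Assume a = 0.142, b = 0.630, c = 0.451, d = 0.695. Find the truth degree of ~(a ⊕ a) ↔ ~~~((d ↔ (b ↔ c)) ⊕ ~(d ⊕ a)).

a ⊕ a = min(1, 0.142 + 0.142) = min(1, 0.284) = 0.284
~(a ⊕ a) = 1 − 0.284 = 0.716
b ↔ c = 1 − |0.630 − 0.451| = 1 − 0.179 = 0.821
d ↔ (b ↔ c) = 1 − |0.695 − 0.821| = 1 − 0.126 = 0.874
d ⊕ a = min(1, 0.695 + 0.142) = min(1, 0.837) = 0.837
~(d ⊕ a) = 1 − 0.837 = 0.163
(d ↔ (b ↔ c)) ⊕ ~(d ⊕ a) = min(1, 0.874 + 0.163) = min(1, 1.037) = 1.000
~((d ↔ (b ↔ c)) ⊕ ~(d ⊕ a)) = 1 − 1.000 = 0.000
~~((d ↔ (b ↔ c)) ⊕ ~(d ⊕ a)) = 1 − 0.000 = 1.000
~~~((d ↔ (b ↔ c)) ⊕ ~(d ⊕ a)) = 1 − 1.000 = 0.000
~(a ⊕ a) ↔ ~~~((d ↔ (b ↔ c)) ⊕ ~(d ⊕ a)) = 1 − |0.716 − 0.000| = 1 − 0.716 = 0.284

0.284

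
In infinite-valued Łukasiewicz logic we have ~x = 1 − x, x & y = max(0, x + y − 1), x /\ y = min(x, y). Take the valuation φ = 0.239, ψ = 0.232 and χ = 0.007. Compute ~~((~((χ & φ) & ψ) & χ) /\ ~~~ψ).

0.007

χ & φ = max(0, 0.007 + 0.239 − 1) = max(0, -0.754) = 0.000
(χ & φ) & ψ = max(0, 0.000 + 0.232 − 1) = max(0, -0.768) = 0.000
~((χ & φ) & ψ) = 1 − 0.000 = 1.000
~((χ & φ) & ψ) & χ = max(0, 1.000 + 0.007 − 1) = max(0, 0.007) = 0.007
~ψ = 1 − 0.232 = 0.768
~~ψ = 1 − 0.768 = 0.232
~~~ψ = 1 − 0.232 = 0.768
(~((χ & φ) & ψ) & χ) /\ ~~~ψ = min(0.007, 0.768) = 0.007
~((~((χ & φ) & ψ) & χ) /\ ~~~ψ) = 1 − 0.007 = 0.993
~~((~((χ & φ) & ψ) & χ) /\ ~~~ψ) = 1 − 0.993 = 0.007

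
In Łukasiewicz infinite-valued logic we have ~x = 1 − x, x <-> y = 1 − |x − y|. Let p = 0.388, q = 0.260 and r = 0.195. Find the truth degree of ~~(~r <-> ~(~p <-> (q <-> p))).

0.455

~r = 1 − 0.195 = 0.805
~p = 1 − 0.388 = 0.612
q <-> p = 1 − |0.260 − 0.388| = 1 − 0.128 = 0.872
~p <-> (q <-> p) = 1 − |0.612 − 0.872| = 1 − 0.260 = 0.740
~(~p <-> (q <-> p)) = 1 − 0.740 = 0.260
~r <-> ~(~p <-> (q <-> p)) = 1 − |0.805 − 0.260| = 1 − 0.545 = 0.455
~(~r <-> ~(~p <-> (q <-> p))) = 1 − 0.455 = 0.545
~~(~r <-> ~(~p <-> (q <-> p))) = 1 − 0.545 = 0.455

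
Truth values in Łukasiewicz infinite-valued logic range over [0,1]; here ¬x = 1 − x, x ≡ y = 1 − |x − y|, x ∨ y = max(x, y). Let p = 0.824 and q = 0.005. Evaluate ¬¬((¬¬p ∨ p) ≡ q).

¬p = 1 − 0.824 = 0.176
¬¬p = 1 − 0.176 = 0.824
¬¬p ∨ p = max(0.824, 0.824) = 0.824
(¬¬p ∨ p) ≡ q = 1 − |0.824 − 0.005| = 1 − 0.819 = 0.181
¬((¬¬p ∨ p) ≡ q) = 1 − 0.181 = 0.819
¬¬((¬¬p ∨ p) ≡ q) = 1 − 0.819 = 0.181

0.181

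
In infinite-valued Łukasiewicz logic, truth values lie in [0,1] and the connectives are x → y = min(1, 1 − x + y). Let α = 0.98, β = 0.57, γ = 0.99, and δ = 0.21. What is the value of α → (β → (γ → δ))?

0.67

γ → δ = min(1, 1 − 0.99 + 0.21) = min(1, 0.22) = 0.22
β → (γ → δ) = min(1, 1 − 0.57 + 0.22) = min(1, 0.65) = 0.65
α → (β → (γ → δ)) = min(1, 1 − 0.98 + 0.65) = min(1, 0.67) = 0.67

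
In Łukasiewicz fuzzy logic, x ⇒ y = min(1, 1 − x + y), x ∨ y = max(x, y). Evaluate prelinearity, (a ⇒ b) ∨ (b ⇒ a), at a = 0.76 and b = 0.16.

a ⇒ b = min(1, 1 − 0.76 + 0.16) = min(1, 0.40) = 0.40
b ⇒ a = min(1, 1 − 0.16 + 0.76) = min(1, 1.60) = 1.00
(a ⇒ b) ∨ (b ⇒ a) = max(0.40, 1.00) = 1.00
(As expected: a Ł∞-tautology — holds in every MV-chain.)

1.00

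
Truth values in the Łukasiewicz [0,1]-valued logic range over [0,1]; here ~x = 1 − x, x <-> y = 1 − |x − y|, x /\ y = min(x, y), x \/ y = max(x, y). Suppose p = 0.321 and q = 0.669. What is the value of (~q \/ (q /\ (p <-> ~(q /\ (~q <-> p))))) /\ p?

~q = 1 − 0.669 = 0.331
~q <-> p = 1 − |0.331 − 0.321| = 1 − 0.010 = 0.990
q /\ (~q <-> p) = min(0.669, 0.990) = 0.669
~(q /\ (~q <-> p)) = 1 − 0.669 = 0.331
p <-> ~(q /\ (~q <-> p)) = 1 − |0.321 − 0.331| = 1 − 0.010 = 0.990
q /\ (p <-> ~(q /\ (~q <-> p))) = min(0.669, 0.990) = 0.669
~q \/ (q /\ (p <-> ~(q /\ (~q <-> p)))) = max(0.331, 0.669) = 0.669
(~q \/ (q /\ (p <-> ~(q /\ (~q <-> p))))) /\ p = min(0.669, 0.321) = 0.321

0.321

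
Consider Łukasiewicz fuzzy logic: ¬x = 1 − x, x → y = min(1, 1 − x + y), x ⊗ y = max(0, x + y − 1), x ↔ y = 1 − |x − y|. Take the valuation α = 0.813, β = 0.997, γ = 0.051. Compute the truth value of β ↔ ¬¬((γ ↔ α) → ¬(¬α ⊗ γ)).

0.997

γ ↔ α = 1 − |0.051 − 0.813| = 1 − 0.762 = 0.238
¬α = 1 − 0.813 = 0.187
¬α ⊗ γ = max(0, 0.187 + 0.051 − 1) = max(0, -0.762) = 0.000
¬(¬α ⊗ γ) = 1 − 0.000 = 1.000
(γ ↔ α) → ¬(¬α ⊗ γ) = min(1, 1 − 0.238 + 1.000) = min(1, 1.762) = 1.000
¬((γ ↔ α) → ¬(¬α ⊗ γ)) = 1 − 1.000 = 0.000
¬¬((γ ↔ α) → ¬(¬α ⊗ γ)) = 1 − 0.000 = 1.000
β ↔ ¬¬((γ ↔ α) → ¬(¬α ⊗ γ)) = 1 − |0.997 − 1.000| = 1 − 0.003 = 0.997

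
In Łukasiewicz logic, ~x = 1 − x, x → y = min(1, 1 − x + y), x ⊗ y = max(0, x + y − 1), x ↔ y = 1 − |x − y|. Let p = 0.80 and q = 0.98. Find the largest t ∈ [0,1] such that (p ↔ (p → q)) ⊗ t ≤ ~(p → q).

p → q = min(1, 1 − 0.80 + 0.98) = min(1, 1.18) = 1.00
p ↔ (p → q) = 1 − |0.80 − 1.00| = 1 − 0.20 = 0.80
So the left factor is p ↔ (p → q) = 0.80.
~(p → q) = 1 − 1.00 = 0.00
So the right-hand bound is ~(p → q) = 0.00.
The residuum of the Łukasiewicz t-norm gives the supremum: min(1, 1 − 0.80 + 0.00).
1 − 0.80 + 0.00 = 0.20, so t = min(1, 0.20) = 0.20.
Check: 0.80 ⊗ 0.20 = max(0, 0.00) = 0.00 ≤ 0.00.

0.20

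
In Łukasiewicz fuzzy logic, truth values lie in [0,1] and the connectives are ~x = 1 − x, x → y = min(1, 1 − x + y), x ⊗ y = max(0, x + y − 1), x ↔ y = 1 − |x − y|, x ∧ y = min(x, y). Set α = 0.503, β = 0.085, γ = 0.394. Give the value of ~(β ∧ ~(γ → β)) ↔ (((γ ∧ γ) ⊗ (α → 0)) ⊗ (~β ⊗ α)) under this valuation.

0.085

γ → β = min(1, 1 − 0.394 + 0.085) = min(1, 0.691) = 0.691
~(γ → β) = 1 − 0.691 = 0.309
β ∧ ~(γ → β) = min(0.085, 0.309) = 0.085
~(β ∧ ~(γ → β)) = 1 − 0.085 = 0.915
γ ∧ γ = min(0.394, 0.394) = 0.394
α → 0 = min(1, 1 − 0.503 + 0.000) = min(1, 0.497) = 0.497
(γ ∧ γ) ⊗ (α → 0) = max(0, 0.394 + 0.497 − 1) = max(0, -0.109) = 0.000
~β = 1 − 0.085 = 0.915
~β ⊗ α = max(0, 0.915 + 0.503 − 1) = max(0, 0.418) = 0.418
((γ ∧ γ) ⊗ (α → 0)) ⊗ (~β ⊗ α) = max(0, 0.000 + 0.418 − 1) = max(0, -0.582) = 0.000
~(β ∧ ~(γ → β)) ↔ (((γ ∧ γ) ⊗ (α → 0)) ⊗ (~β ⊗ α)) = 1 − |0.915 − 0.000| = 1 − 0.915 = 0.085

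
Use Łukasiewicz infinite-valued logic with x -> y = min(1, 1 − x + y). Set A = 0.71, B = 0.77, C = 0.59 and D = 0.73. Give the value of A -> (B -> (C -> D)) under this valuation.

C -> D = min(1, 1 − 0.59 + 0.73) = min(1, 1.14) = 1.00
B -> (C -> D) = min(1, 1 − 0.77 + 1.00) = min(1, 1.23) = 1.00
A -> (B -> (C -> D)) = min(1, 1 − 0.71 + 1.00) = min(1, 1.29) = 1.00

1.00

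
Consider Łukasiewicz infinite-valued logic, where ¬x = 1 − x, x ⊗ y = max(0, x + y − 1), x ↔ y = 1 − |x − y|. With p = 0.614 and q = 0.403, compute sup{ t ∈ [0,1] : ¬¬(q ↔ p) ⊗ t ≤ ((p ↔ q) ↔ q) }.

0.825

q ↔ p = 1 − |0.403 − 0.614| = 1 − 0.211 = 0.789
¬(q ↔ p) = 1 − 0.789 = 0.211
¬¬(q ↔ p) = 1 − 0.211 = 0.789
So the left factor is ¬¬(q ↔ p) = 0.789.
p ↔ q = 1 − |0.614 − 0.403| = 1 − 0.211 = 0.789
(p ↔ q) ↔ q = 1 − |0.789 − 0.403| = 1 − 0.386 = 0.614
So the right-hand bound is (p ↔ q) ↔ q = 0.614.
The residuum of the Łukasiewicz t-norm gives the supremum: min(1, 1 − 0.789 + 0.614).
1 − 0.789 + 0.614 = 0.825, so t = min(1, 0.825) = 0.825.
Check: 0.789 ⊗ 0.825 = max(0, 0.614) = 0.614 ≤ 0.614.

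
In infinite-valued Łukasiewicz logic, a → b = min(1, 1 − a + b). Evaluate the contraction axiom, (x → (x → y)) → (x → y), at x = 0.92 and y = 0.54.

0.92

x → y = min(1, 1 − 0.92 + 0.54) = min(1, 0.62) = 0.62
x → (x → y) = min(1, 1 − 0.92 + 0.62) = min(1, 0.70) = 0.70
(x → (x → y)) → (x → y) = min(1, 1 − 0.70 + 0.62) = min(1, 0.92) = 0.92
(The value 0.92 < 1 shows this instance is not satisfied; fails in Ł∞ (the t-norm is not idempotent).)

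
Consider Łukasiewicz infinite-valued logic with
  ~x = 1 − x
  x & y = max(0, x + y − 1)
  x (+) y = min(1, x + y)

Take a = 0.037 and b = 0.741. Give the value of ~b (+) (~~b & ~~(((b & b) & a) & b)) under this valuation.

0.259

~b = 1 − 0.741 = 0.259
~~b = 1 − 0.259 = 0.741
b & b = max(0, 0.741 + 0.741 − 1) = max(0, 0.482) = 0.482
(b & b) & a = max(0, 0.482 + 0.037 − 1) = max(0, -0.481) = 0.000
((b & b) & a) & b = max(0, 0.000 + 0.741 − 1) = max(0, -0.259) = 0.000
~(((b & b) & a) & b) = 1 − 0.000 = 1.000
~~(((b & b) & a) & b) = 1 − 1.000 = 0.000
~~b & ~~(((b & b) & a) & b) = max(0, 0.741 + 0.000 − 1) = max(0, -0.259) = 0.000
~b (+) (~~b & ~~(((b & b) & a) & b)) = min(1, 0.259 + 0.000) = min(1, 0.259) = 0.259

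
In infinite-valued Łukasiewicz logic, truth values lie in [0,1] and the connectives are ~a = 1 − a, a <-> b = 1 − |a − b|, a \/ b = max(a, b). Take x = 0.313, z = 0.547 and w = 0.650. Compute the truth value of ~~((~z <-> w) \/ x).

0.803

~z = 1 − 0.547 = 0.453
~z <-> w = 1 − |0.453 − 0.650| = 1 − 0.197 = 0.803
(~z <-> w) \/ x = max(0.803, 0.313) = 0.803
~((~z <-> w) \/ x) = 1 − 0.803 = 0.197
~~((~z <-> w) \/ x) = 1 − 0.197 = 0.803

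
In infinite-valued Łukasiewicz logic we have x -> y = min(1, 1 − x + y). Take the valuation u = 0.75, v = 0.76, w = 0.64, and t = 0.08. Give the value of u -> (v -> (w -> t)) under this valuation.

0.93

w -> t = min(1, 1 − 0.64 + 0.08) = min(1, 0.44) = 0.44
v -> (w -> t) = min(1, 1 − 0.76 + 0.44) = min(1, 0.68) = 0.68
u -> (v -> (w -> t)) = min(1, 1 − 0.75 + 0.68) = min(1, 0.93) = 0.93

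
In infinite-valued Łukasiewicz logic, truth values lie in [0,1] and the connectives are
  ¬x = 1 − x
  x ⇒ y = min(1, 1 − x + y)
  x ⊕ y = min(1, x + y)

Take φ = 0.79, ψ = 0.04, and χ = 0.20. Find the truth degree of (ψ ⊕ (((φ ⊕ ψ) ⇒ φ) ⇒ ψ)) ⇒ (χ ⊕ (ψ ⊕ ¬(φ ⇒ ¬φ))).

1.00

φ ⊕ ψ = min(1, 0.79 + 0.04) = min(1, 0.83) = 0.83
(φ ⊕ ψ) ⇒ φ = min(1, 1 − 0.83 + 0.79) = min(1, 0.96) = 0.96
((φ ⊕ ψ) ⇒ φ) ⇒ ψ = min(1, 1 − 0.96 + 0.04) = min(1, 0.08) = 0.08
ψ ⊕ (((φ ⊕ ψ) ⇒ φ) ⇒ ψ) = min(1, 0.04 + 0.08) = min(1, 0.12) = 0.12
¬φ = 1 − 0.79 = 0.21
φ ⇒ ¬φ = min(1, 1 − 0.79 + 0.21) = min(1, 0.42) = 0.42
¬(φ ⇒ ¬φ) = 1 − 0.42 = 0.58
ψ ⊕ ¬(φ ⇒ ¬φ) = min(1, 0.04 + 0.58) = min(1, 0.62) = 0.62
χ ⊕ (ψ ⊕ ¬(φ ⇒ ¬φ)) = min(1, 0.20 + 0.62) = min(1, 0.82) = 0.82
(ψ ⊕ (((φ ⊕ ψ) ⇒ φ) ⇒ ψ)) ⇒ (χ ⊕ (ψ ⊕ ¬(φ ⇒ ¬φ))) = min(1, 1 − 0.12 + 0.82) = min(1, 1.70) = 1.00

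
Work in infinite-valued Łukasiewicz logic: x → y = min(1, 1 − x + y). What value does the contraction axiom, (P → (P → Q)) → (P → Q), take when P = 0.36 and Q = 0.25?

0.89

P → Q = min(1, 1 − 0.36 + 0.25) = min(1, 0.89) = 0.89
P → (P → Q) = min(1, 1 − 0.36 + 0.89) = min(1, 1.53) = 1.00
(P → (P → Q)) → (P → Q) = min(1, 1 − 1.00 + 0.89) = min(1, 0.89) = 0.89
(The value 0.89 < 1 shows this instance is not satisfied; fails in Ł∞ (the t-norm is not idempotent).)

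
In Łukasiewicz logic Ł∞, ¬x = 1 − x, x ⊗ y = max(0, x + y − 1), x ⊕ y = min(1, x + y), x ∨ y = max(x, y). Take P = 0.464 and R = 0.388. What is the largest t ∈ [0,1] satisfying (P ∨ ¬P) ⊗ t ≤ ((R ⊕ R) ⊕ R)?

¬P = 1 − 0.464 = 0.536
P ∨ ¬P = max(0.464, 0.536) = 0.536
So the left factor is P ∨ ¬P = 0.536.
R ⊕ R = min(1, 0.388 + 0.388) = min(1, 0.776) = 0.776
(R ⊕ R) ⊕ R = min(1, 0.776 + 0.388) = min(1, 1.164) = 1.000
So the right-hand bound is (R ⊕ R) ⊕ R = 1.000.
The residuum of the Łukasiewicz t-norm gives the supremum: min(1, 1 − 0.536 + 1.000).
1 − 0.536 + 1.000 = 1.464, so t = min(1, 1.464) = 1.000.
Check: 0.536 ⊗ 1.000 = max(0, 0.536) = 0.536 ≤ 1.000.

1.000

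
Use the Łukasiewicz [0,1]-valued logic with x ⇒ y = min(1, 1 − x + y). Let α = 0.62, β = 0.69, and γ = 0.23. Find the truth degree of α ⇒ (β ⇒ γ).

β ⇒ γ = min(1, 1 − 0.69 + 0.23) = min(1, 0.54) = 0.54
α ⇒ (β ⇒ γ) = min(1, 1 − 0.62 + 0.54) = min(1, 0.92) = 0.92

0.92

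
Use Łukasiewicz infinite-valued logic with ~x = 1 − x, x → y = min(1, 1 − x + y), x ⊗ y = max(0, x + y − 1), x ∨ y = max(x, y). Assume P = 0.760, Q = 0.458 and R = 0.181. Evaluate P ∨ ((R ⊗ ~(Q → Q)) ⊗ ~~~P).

0.760

Q → Q = min(1, 1 − 0.458 + 0.458) = min(1, 1.000) = 1.000
~(Q → Q) = 1 − 1.000 = 0.000
R ⊗ ~(Q → Q) = max(0, 0.181 + 0.000 − 1) = max(0, -0.819) = 0.000
~P = 1 − 0.760 = 0.240
~~P = 1 − 0.240 = 0.760
~~~P = 1 − 0.760 = 0.240
(R ⊗ ~(Q → Q)) ⊗ ~~~P = max(0, 0.000 + 0.240 − 1) = max(0, -0.760) = 0.000
P ∨ ((R ⊗ ~(Q → Q)) ⊗ ~~~P) = max(0.760, 0.000) = 0.760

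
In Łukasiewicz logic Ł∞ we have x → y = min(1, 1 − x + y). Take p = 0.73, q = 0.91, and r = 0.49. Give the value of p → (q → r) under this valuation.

0.85

q → r = min(1, 1 − 0.91 + 0.49) = min(1, 0.58) = 0.58
p → (q → r) = min(1, 1 − 0.73 + 0.58) = min(1, 0.85) = 0.85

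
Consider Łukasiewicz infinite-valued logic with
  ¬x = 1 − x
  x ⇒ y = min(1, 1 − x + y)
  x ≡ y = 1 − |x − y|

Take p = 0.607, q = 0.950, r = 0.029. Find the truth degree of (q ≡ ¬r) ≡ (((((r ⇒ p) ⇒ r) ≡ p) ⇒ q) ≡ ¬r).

0.992

¬r = 1 − 0.029 = 0.971
q ≡ ¬r = 1 − |0.950 − 0.971| = 1 − 0.021 = 0.979
r ⇒ p = min(1, 1 − 0.029 + 0.607) = min(1, 1.578) = 1.000
(r ⇒ p) ⇒ r = min(1, 1 − 1.000 + 0.029) = min(1, 0.029) = 0.029
((r ⇒ p) ⇒ r) ≡ p = 1 − |0.029 − 0.607| = 1 − 0.578 = 0.422
(((r ⇒ p) ⇒ r) ≡ p) ⇒ q = min(1, 1 − 0.422 + 0.950) = min(1, 1.528) = 1.000
((((r ⇒ p) ⇒ r) ≡ p) ⇒ q) ≡ ¬r = 1 − |1.000 − 0.971| = 1 − 0.029 = 0.971
(q ≡ ¬r) ≡ (((((r ⇒ p) ⇒ r) ≡ p) ⇒ q) ≡ ¬r) = 1 − |0.979 − 0.971| = 1 − 0.008 = 0.992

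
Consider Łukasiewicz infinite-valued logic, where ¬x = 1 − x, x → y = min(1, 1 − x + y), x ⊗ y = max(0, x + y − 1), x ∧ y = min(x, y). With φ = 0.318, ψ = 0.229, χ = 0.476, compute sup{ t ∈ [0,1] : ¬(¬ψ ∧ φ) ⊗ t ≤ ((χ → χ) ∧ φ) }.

0.636

¬ψ = 1 − 0.229 = 0.771
¬ψ ∧ φ = min(0.771, 0.318) = 0.318
¬(¬ψ ∧ φ) = 1 − 0.318 = 0.682
So the left factor is ¬(¬ψ ∧ φ) = 0.682.
χ → χ = min(1, 1 − 0.476 + 0.476) = min(1, 1.000) = 1.000
(χ → χ) ∧ φ = min(1.000, 0.318) = 0.318
So the right-hand bound is (χ → χ) ∧ φ = 0.318.
The residuum of the Łukasiewicz t-norm gives the supremum: min(1, 1 − 0.682 + 0.318).
1 − 0.682 + 0.318 = 0.636, so t = min(1, 0.636) = 0.636.
Check: 0.682 ⊗ 0.636 = max(0, 0.318) = 0.318 ≤ 0.318.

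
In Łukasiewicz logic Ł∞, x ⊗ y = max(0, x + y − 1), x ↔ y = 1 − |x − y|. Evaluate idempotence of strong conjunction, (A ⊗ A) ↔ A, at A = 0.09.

0.91

A ⊗ A = max(0, 0.09 + 0.09 − 1) = max(0, -0.82) = 0.00
(A ⊗ A) ↔ A = 1 − |0.00 − 0.09| = 1 − 0.09 = 0.91
(The value 0.91 < 1 shows this instance is not satisfied; fails in Ł∞ since a ⊗ a = max(0, 2a−1) ≠ a in general.)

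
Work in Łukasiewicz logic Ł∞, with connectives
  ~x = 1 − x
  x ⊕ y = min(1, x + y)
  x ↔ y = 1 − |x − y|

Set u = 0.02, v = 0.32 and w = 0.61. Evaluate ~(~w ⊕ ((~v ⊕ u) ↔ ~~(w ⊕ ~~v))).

0.00

~w = 1 − 0.61 = 0.39
~v = 1 − 0.32 = 0.68
~v ⊕ u = min(1, 0.68 + 0.02) = min(1, 0.70) = 0.70
~~v = 1 − 0.68 = 0.32
w ⊕ ~~v = min(1, 0.61 + 0.32) = min(1, 0.93) = 0.93
~(w ⊕ ~~v) = 1 − 0.93 = 0.07
~~(w ⊕ ~~v) = 1 − 0.07 = 0.93
(~v ⊕ u) ↔ ~~(w ⊕ ~~v) = 1 − |0.70 − 0.93| = 1 − 0.23 = 0.77
~w ⊕ ((~v ⊕ u) ↔ ~~(w ⊕ ~~v)) = min(1, 0.39 + 0.77) = min(1, 1.16) = 1.00
~(~w ⊕ ((~v ⊕ u) ↔ ~~(w ⊕ ~~v))) = 1 − 1.00 = 0.00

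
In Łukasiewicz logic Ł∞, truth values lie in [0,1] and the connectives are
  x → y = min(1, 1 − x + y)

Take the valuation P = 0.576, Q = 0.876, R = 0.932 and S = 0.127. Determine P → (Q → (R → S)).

R → S = min(1, 1 − 0.932 + 0.127) = min(1, 0.195) = 0.195
Q → (R → S) = min(1, 1 − 0.876 + 0.195) = min(1, 0.319) = 0.319
P → (Q → (R → S)) = min(1, 1 − 0.576 + 0.319) = min(1, 0.743) = 0.743

0.743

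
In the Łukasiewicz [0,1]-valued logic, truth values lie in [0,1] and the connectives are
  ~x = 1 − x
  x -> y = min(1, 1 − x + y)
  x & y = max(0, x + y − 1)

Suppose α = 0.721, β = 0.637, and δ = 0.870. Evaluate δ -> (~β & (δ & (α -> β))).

0.279

~β = 1 − 0.637 = 0.363
α -> β = min(1, 1 − 0.721 + 0.637) = min(1, 0.916) = 0.916
δ & (α -> β) = max(0, 0.870 + 0.916 − 1) = max(0, 0.786) = 0.786
~β & (δ & (α -> β)) = max(0, 0.363 + 0.786 − 1) = max(0, 0.149) = 0.149
δ -> (~β & (δ & (α -> β))) = min(1, 1 − 0.870 + 0.149) = min(1, 0.279) = 0.279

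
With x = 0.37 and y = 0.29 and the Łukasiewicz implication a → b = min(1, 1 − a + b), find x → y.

x → y = min(1, 1 − 0.37 + 0.29) = min(1, 0.92) = 0.92
For comparison, the Gödel implication (1 if a ≤ b else b) would give 0.29.

0.92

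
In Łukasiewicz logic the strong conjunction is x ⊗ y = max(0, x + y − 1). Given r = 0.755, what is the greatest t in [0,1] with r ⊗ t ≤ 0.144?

The residuum of the Łukasiewicz t-norm gives the supremum: min(1, 1 − 0.755 + 0.144).
1 − 0.755 + 0.144 = 0.389, so t = min(1, 0.389) = 0.389.
Check: 0.755 ⊗ 0.389 = max(0, 0.144) = 0.144 ≤ 0.144.

0.389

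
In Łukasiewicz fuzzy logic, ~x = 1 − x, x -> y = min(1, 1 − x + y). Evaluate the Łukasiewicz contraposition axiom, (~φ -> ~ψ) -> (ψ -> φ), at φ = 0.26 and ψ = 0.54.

1.00

~φ = 1 − 0.26 = 0.74
~ψ = 1 − 0.54 = 0.46
~φ -> ~ψ = min(1, 1 − 0.74 + 0.46) = min(1, 0.72) = 0.72
ψ -> φ = min(1, 1 − 0.54 + 0.26) = min(1, 0.72) = 0.72
(~φ -> ~ψ) -> (ψ -> φ) = min(1, 1 − 0.72 + 0.72) = min(1, 1.00) = 1.00
(As expected: an axiom of Ł∞, always 1.)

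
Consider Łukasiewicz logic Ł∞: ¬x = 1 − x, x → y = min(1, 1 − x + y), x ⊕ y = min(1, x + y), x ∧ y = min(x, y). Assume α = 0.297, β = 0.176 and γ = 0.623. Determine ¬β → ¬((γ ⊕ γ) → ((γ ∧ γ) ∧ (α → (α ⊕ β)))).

0.553

¬β = 1 − 0.176 = 0.824
γ ⊕ γ = min(1, 0.623 + 0.623) = min(1, 1.246) = 1.000
γ ∧ γ = min(0.623, 0.623) = 0.623
α ⊕ β = min(1, 0.297 + 0.176) = min(1, 0.473) = 0.473
α → (α ⊕ β) = min(1, 1 − 0.297 + 0.473) = min(1, 1.176) = 1.000
(γ ∧ γ) ∧ (α → (α ⊕ β)) = min(0.623, 1.000) = 0.623
(γ ⊕ γ) → ((γ ∧ γ) ∧ (α → (α ⊕ β))) = min(1, 1 − 1.000 + 0.623) = min(1, 0.623) = 0.623
¬((γ ⊕ γ) → ((γ ∧ γ) ∧ (α → (α ⊕ β)))) = 1 − 0.623 = 0.377
¬β → ¬((γ ⊕ γ) → ((γ ∧ γ) ∧ (α → (α ⊕ β)))) = min(1, 1 − 0.824 + 0.377) = min(1, 0.553) = 0.553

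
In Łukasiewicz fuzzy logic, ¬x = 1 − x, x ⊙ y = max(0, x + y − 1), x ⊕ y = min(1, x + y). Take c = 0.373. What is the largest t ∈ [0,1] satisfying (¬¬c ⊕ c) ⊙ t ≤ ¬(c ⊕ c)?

0.508

¬c = 1 − 0.373 = 0.627
¬¬c = 1 − 0.627 = 0.373
¬¬c ⊕ c = min(1, 0.373 + 0.373) = min(1, 0.746) = 0.746
So the left factor is ¬¬c ⊕ c = 0.746.
c ⊕ c = min(1, 0.373 + 0.373) = min(1, 0.746) = 0.746
¬(c ⊕ c) = 1 − 0.746 = 0.254
So the right-hand bound is ¬(c ⊕ c) = 0.254.
The residuum of the Łukasiewicz t-norm gives the supremum: min(1, 1 − 0.746 + 0.254).
1 − 0.746 + 0.254 = 0.508, so t = min(1, 0.508) = 0.508.
Check: 0.746 ⊙ 0.508 = max(0, 0.254) = 0.254 ≤ 0.254.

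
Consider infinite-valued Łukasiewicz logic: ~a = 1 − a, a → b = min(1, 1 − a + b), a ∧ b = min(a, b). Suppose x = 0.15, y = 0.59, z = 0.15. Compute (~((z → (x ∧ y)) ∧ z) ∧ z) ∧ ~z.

0.15

x ∧ y = min(0.15, 0.59) = 0.15
z → (x ∧ y) = min(1, 1 − 0.15 + 0.15) = min(1, 1.00) = 1.00
(z → (x ∧ y)) ∧ z = min(1.00, 0.15) = 0.15
~((z → (x ∧ y)) ∧ z) = 1 − 0.15 = 0.85
~((z → (x ∧ y)) ∧ z) ∧ z = min(0.85, 0.15) = 0.15
~z = 1 − 0.15 = 0.85
(~((z → (x ∧ y)) ∧ z) ∧ z) ∧ ~z = min(0.15, 0.85) = 0.15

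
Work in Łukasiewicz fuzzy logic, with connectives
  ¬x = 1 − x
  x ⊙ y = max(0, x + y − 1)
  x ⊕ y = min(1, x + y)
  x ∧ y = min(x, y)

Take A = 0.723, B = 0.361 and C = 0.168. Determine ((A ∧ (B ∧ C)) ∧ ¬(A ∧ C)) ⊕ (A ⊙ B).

0.252

B ∧ C = min(0.361, 0.168) = 0.168
A ∧ (B ∧ C) = min(0.723, 0.168) = 0.168
A ∧ C = min(0.723, 0.168) = 0.168
¬(A ∧ C) = 1 − 0.168 = 0.832
(A ∧ (B ∧ C)) ∧ ¬(A ∧ C) = min(0.168, 0.832) = 0.168
A ⊙ B = max(0, 0.723 + 0.361 − 1) = max(0, 0.084) = 0.084
((A ∧ (B ∧ C)) ∧ ¬(A ∧ C)) ⊕ (A ⊙ B) = min(1, 0.168 + 0.084) = min(1, 0.252) = 0.252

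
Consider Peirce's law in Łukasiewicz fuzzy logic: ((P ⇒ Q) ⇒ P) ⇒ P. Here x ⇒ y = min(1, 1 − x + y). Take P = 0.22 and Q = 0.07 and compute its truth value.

P ⇒ Q = min(1, 1 − 0.22 + 0.07) = min(1, 0.85) = 0.85
(P ⇒ Q) ⇒ P = min(1, 1 − 0.85 + 0.22) = min(1, 0.37) = 0.37
((P ⇒ Q) ⇒ P) ⇒ P = min(1, 1 − 0.37 + 0.22) = min(1, 0.85) = 0.85
(The value 0.85 < 1 shows this instance is not satisfied; not a Ł∞-tautology in general.)

0.85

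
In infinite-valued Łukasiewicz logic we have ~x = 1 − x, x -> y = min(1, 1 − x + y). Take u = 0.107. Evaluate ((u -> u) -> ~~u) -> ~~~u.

u -> u = min(1, 1 − 0.107 + 0.107) = min(1, 1.000) = 1.000
~u = 1 − 0.107 = 0.893
~~u = 1 − 0.893 = 0.107
(u -> u) -> ~~u = min(1, 1 − 1.000 + 0.107) = min(1, 0.107) = 0.107
~~~u = 1 − 0.107 = 0.893
((u -> u) -> ~~u) -> ~~~u = min(1, 1 − 0.107 + 0.893) = min(1, 1.786) = 1.000

1.000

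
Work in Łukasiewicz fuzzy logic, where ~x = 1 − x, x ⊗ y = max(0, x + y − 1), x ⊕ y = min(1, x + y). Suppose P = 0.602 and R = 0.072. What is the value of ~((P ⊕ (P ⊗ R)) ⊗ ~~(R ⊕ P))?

0.724

P ⊗ R = max(0, 0.602 + 0.072 − 1) = max(0, -0.326) = 0.000
P ⊕ (P ⊗ R) = min(1, 0.602 + 0.000) = min(1, 0.602) = 0.602
R ⊕ P = min(1, 0.072 + 0.602) = min(1, 0.674) = 0.674
~(R ⊕ P) = 1 − 0.674 = 0.326
~~(R ⊕ P) = 1 − 0.326 = 0.674
(P ⊕ (P ⊗ R)) ⊗ ~~(R ⊕ P) = max(0, 0.602 + 0.674 − 1) = max(0, 0.276) = 0.276
~((P ⊕ (P ⊗ R)) ⊗ ~~(R ⊕ P)) = 1 − 0.276 = 0.724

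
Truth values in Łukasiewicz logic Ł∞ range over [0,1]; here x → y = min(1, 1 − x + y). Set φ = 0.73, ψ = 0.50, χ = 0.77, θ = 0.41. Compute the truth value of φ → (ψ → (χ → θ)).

1.00

χ → θ = min(1, 1 − 0.77 + 0.41) = min(1, 0.64) = 0.64
ψ → (χ → θ) = min(1, 1 − 0.50 + 0.64) = min(1, 1.14) = 1.00
φ → (ψ → (χ → θ)) = min(1, 1 − 0.73 + 1.00) = min(1, 1.27) = 1.00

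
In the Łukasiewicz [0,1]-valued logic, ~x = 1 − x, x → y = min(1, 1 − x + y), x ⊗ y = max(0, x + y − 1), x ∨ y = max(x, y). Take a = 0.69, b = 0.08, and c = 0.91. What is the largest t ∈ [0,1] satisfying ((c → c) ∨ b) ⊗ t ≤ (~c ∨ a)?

0.69

c → c = min(1, 1 − 0.91 + 0.91) = min(1, 1.00) = 1.00
(c → c) ∨ b = max(1.00, 0.08) = 1.00
So the left factor is (c → c) ∨ b = 1.00.
~c = 1 − 0.91 = 0.09
~c ∨ a = max(0.09, 0.69) = 0.69
So the right-hand bound is ~c ∨ a = 0.69.
The residuum of the Łukasiewicz t-norm gives the supremum: min(1, 1 − 1.00 + 0.69).
1 − 1.00 + 0.69 = 0.69, so t = min(1, 0.69) = 0.69.
Check: 1.00 ⊗ 0.69 = max(0, 0.69) = 0.69 ≤ 0.69.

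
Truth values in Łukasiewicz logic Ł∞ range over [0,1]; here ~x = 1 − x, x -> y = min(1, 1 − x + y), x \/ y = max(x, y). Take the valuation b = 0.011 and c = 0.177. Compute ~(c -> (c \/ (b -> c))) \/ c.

0.177

b -> c = min(1, 1 − 0.011 + 0.177) = min(1, 1.166) = 1.000
c \/ (b -> c) = max(0.177, 1.000) = 1.000
c -> (c \/ (b -> c)) = min(1, 1 − 0.177 + 1.000) = min(1, 1.823) = 1.000
~(c -> (c \/ (b -> c))) = 1 − 1.000 = 0.000
~(c -> (c \/ (b -> c))) \/ c = max(0.000, 0.177) = 0.177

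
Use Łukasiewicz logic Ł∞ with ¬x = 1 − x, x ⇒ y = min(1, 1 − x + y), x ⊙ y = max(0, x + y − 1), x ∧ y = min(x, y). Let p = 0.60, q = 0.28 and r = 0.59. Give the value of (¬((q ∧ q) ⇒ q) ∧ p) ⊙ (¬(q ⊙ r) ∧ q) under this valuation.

0.00

q ∧ q = min(0.28, 0.28) = 0.28
(q ∧ q) ⇒ q = min(1, 1 − 0.28 + 0.28) = min(1, 1.00) = 1.00
¬((q ∧ q) ⇒ q) = 1 − 1.00 = 0.00
¬((q ∧ q) ⇒ q) ∧ p = min(0.00, 0.60) = 0.00
q ⊙ r = max(0, 0.28 + 0.59 − 1) = max(0, -0.13) = 0.00
¬(q ⊙ r) = 1 − 0.00 = 1.00
¬(q ⊙ r) ∧ q = min(1.00, 0.28) = 0.28
(¬((q ∧ q) ⇒ q) ∧ p) ⊙ (¬(q ⊙ r) ∧ q) = max(0, 0.00 + 0.28 − 1) = max(0, -0.72) = 0.00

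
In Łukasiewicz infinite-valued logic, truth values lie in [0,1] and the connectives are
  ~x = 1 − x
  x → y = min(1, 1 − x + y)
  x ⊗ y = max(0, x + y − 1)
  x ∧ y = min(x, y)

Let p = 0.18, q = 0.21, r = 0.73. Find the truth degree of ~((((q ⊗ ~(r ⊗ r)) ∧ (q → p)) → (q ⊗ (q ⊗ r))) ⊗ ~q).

r ⊗ r = max(0, 0.73 + 0.73 − 1) = max(0, 0.46) = 0.46
~(r ⊗ r) = 1 − 0.46 = 0.54
q ⊗ ~(r ⊗ r) = max(0, 0.21 + 0.54 − 1) = max(0, -0.25) = 0.00
q → p = min(1, 1 − 0.21 + 0.18) = min(1, 0.97) = 0.97
(q ⊗ ~(r ⊗ r)) ∧ (q → p) = min(0.00, 0.97) = 0.00
q ⊗ r = max(0, 0.21 + 0.73 − 1) = max(0, -0.06) = 0.00
q ⊗ (q ⊗ r) = max(0, 0.21 + 0.00 − 1) = max(0, -0.79) = 0.00
((q ⊗ ~(r ⊗ r)) ∧ (q → p)) → (q ⊗ (q ⊗ r)) = min(1, 1 − 0.00 + 0.00) = min(1, 1.00) = 1.00
~q = 1 − 0.21 = 0.79
(((q ⊗ ~(r ⊗ r)) ∧ (q → p)) → (q ⊗ (q ⊗ r))) ⊗ ~q = max(0, 1.00 + 0.79 − 1) = max(0, 0.79) = 0.79
~((((q ⊗ ~(r ⊗ r)) ∧ (q → p)) → (q ⊗ (q ⊗ r))) ⊗ ~q) = 1 − 0.79 = 0.21

0.21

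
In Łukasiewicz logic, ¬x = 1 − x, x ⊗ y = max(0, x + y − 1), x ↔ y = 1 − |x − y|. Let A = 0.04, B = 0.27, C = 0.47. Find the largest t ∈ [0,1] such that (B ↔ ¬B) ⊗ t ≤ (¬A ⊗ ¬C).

¬B = 1 − 0.27 = 0.73
B ↔ ¬B = 1 − |0.27 − 0.73| = 1 − 0.46 = 0.54
So the left factor is B ↔ ¬B = 0.54.
¬A = 1 − 0.04 = 0.96
¬C = 1 − 0.47 = 0.53
¬A ⊗ ¬C = max(0, 0.96 + 0.53 − 1) = max(0, 0.49) = 0.49
So the right-hand bound is ¬A ⊗ ¬C = 0.49.
The residuum of the Łukasiewicz t-norm gives the supremum: min(1, 1 − 0.54 + 0.49).
1 − 0.54 + 0.49 = 0.95, so t = min(1, 0.95) = 0.95.
Check: 0.54 ⊗ 0.95 = max(0, 0.49) = 0.49 ≤ 0.49.

0.95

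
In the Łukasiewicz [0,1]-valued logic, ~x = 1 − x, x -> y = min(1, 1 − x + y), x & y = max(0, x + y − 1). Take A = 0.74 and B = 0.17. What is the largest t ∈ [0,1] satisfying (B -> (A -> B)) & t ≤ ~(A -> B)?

A -> B = min(1, 1 − 0.74 + 0.17) = min(1, 0.43) = 0.43
B -> (A -> B) = min(1, 1 − 0.17 + 0.43) = min(1, 1.26) = 1.00
So the left factor is B -> (A -> B) = 1.00.
~(A -> B) = 1 − 0.43 = 0.57
So the right-hand bound is ~(A -> B) = 0.57.
The residuum of the Łukasiewicz t-norm gives the supremum: min(1, 1 − 1.00 + 0.57).
1 − 1.00 + 0.57 = 0.57, so t = min(1, 0.57) = 0.57.
Check: 1.00 & 0.57 = max(0, 0.57) = 0.57 ≤ 0.57.

0.57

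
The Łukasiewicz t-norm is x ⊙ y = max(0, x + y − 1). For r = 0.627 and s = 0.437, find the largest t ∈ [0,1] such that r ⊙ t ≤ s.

0.810

The residuum of the Łukasiewicz t-norm gives the supremum: min(1, 1 − 0.627 + 0.437).
1 − 0.627 + 0.437 = 0.810, so t = min(1, 0.810) = 0.810.
Check: 0.627 ⊙ 0.810 = max(0, 0.437) = 0.437 ≤ 0.437.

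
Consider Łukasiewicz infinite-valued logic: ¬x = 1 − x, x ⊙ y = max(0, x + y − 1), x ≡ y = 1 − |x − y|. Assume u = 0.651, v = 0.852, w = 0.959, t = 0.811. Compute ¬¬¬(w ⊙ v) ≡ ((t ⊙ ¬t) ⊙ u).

0.811

w ⊙ v = max(0, 0.959 + 0.852 − 1) = max(0, 0.811) = 0.811
¬(w ⊙ v) = 1 − 0.811 = 0.189
¬¬(w ⊙ v) = 1 − 0.189 = 0.811
¬¬¬(w ⊙ v) = 1 − 0.811 = 0.189
¬t = 1 − 0.811 = 0.189
t ⊙ ¬t = max(0, 0.811 + 0.189 − 1) = max(0, 0.000) = 0.000
(t ⊙ ¬t) ⊙ u = max(0, 0.000 + 0.651 − 1) = max(0, -0.349) = 0.000
¬¬¬(w ⊙ v) ≡ ((t ⊙ ¬t) ⊙ u) = 1 − |0.189 − 0.000| = 1 − 0.189 = 0.811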